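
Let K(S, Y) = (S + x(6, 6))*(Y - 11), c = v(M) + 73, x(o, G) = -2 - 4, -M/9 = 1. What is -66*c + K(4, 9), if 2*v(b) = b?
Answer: -4517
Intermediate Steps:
M = -9 (M = -9*1 = -9)
v(b) = b/2
x(o, G) = -6
c = 137/2 (c = (1/2)*(-9) + 73 = -9/2 + 73 = 137/2 ≈ 68.500)
K(S, Y) = (-11 + Y)*(-6 + S) (K(S, Y) = (S - 6)*(Y - 11) = (-6 + S)*(-11 + Y) = (-11 + Y)*(-6 + S))
-66*c + K(4, 9) = -66*137/2 + (66 - 11*4 - 6*9 + 4*9) = -4521 + (66 - 44 - 54 + 36) = -4521 + 4 = -4517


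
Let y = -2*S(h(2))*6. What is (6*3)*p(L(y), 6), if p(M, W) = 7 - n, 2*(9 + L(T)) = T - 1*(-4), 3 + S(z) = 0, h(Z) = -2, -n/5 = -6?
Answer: -414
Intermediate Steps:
n = 30 (n = -5*(-6) = 30)
S(z) = -3 (S(z) = -3 + 0 = -3)
y = 36 (y = -2*(-3)*6 = 6*6 = 36)
L(T) = -7 + T/2 (L(T) = -9 + (T - 1*(-4))/2 = -9 + (T + 4)/2 = -9 + (4 + T)/2 = -9 + (2 + T/2) = -7 + T/2)
p(M, W) = -23 (p(M, W) = 7 - 1*30 = 7 - 30 = -23)
(6*3)*p(L(y), 6) = (6*3)*(-23) = 18*(-23) = -414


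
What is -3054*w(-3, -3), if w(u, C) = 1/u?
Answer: 1018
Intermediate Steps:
-3054*w(-3, -3) = -3054/(-3) = -3054*(-1/3) = 1018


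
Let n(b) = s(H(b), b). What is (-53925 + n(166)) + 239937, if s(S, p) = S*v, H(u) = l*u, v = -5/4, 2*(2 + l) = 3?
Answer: 744463/4 ≈ 1.8612e+5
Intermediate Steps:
l = -1/2 (l = -2 + (1/2)*3 = -2 + 3/2 = -1/2 ≈ -0.50000)
v = -5/4 (v = -5*1/4 = -5/4 ≈ -1.2500)
H(u) = -u/2
s(S, p) = -5*S/4 (s(S, p) = S*(-5/4) = -5*S/4)
n(b) = 5*b/8 (n(b) = -(-5)*b/8 = 5*b/8)
(-53925 + n(166)) + 239937 = (-53925 + (5/8)*166) + 239937 = (-53925 + 415/4) + 239937 = -215285/4 + 239937 = 744463/4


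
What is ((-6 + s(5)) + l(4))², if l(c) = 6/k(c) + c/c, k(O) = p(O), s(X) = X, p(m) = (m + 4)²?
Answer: 9/1024 ≈ 0.0087891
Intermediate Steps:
p(m) = (4 + m)²
k(O) = (4 + O)²
l(c) = 1 + 6/(4 + c)² (l(c) = 6/((4 + c)²) + c/c = 6/(4 + c)² + 1 = 1 + 6/(4 + c)²)
((-6 + s(5)) + l(4))² = ((-6 + 5) + (1 + 6/(4 + 4)²))² = (-1 + (1 + 6/8²))² = (-1 + (1 + 6*(1/64)))² = (-1 + (1 + 3/32))² = (-1 + 35/32)² = (3/32)² = 9/1024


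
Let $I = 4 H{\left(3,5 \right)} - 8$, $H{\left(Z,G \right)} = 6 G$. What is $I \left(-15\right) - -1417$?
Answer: $-263$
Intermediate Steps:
$I = 112$ ($I = 4 \cdot 6 \cdot 5 - 8 = 4 \cdot 30 - 8 = 120 - 8 = 112$)
$I \left(-15\right) - -1417 = 112 \left(-15\right) - -1417 = -1680 + 1417 = -263$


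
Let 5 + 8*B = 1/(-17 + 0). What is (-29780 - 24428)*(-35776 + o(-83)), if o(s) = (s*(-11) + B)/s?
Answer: 2737257150320/1411 ≈ 1.9399e+9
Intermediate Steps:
B = -43/68 (B = -5/8 + 1/(8*(-17 + 0)) = -5/8 + (⅛)/(-17) = -5/8 + (⅛)*(-1/17) = -5/8 - 1/136 = -43/68 ≈ -0.63235)
o(s) = (-43/68 - 11*s)/s (o(s) = (s*(-11) - 43/68)/s = (-11*s - 43/68)/s = (-43/68 - 11*s)/s)
(-29780 - 24428)*(-35776 + o(-83)) = (-29780 - 24428)*(-35776 + (-11 - 43/68/(-83))) = -54208*(-35776 + (-11 - 43/68*(-1/83))) = -54208*(-35776 + (-11 + 43/5644)) = -54208*(-35776 - 62041/5644) = -54208*(-201981785/5644) = 2737257150320/1411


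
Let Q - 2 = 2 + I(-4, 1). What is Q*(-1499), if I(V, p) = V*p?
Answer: 0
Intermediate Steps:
Q = 0 (Q = 2 + (2 - 4*1) = 2 + (2 - 4) = 2 - 2 = 0)
Q*(-1499) = 0*(-1499) = 0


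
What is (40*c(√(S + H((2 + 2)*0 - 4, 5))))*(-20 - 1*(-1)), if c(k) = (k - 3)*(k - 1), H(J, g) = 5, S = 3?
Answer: -8360 + 6080*√2 ≈ 238.42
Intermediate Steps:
c(k) = (-1 + k)*(-3 + k) (c(k) = (-3 + k)*(-1 + k) = (-1 + k)*(-3 + k))
(40*c(√(S + H((2 + 2)*0 - 4, 5))))*(-20 - 1*(-1)) = (40*(3 + (√(3 + 5))² - 4*√(3 + 5)))*(-20 - 1*(-1)) = (40*(3 + (√8)² - 8*√2))*(-20 + 1) = (40*(3 + (2*√2)² - 8*√2))*(-19) = (40*(3 + 8 - 8*√2))*(-19) = (40*(11 - 8*√2))*(-19) = (440 - 320*√2)*(-19) = -8360 + 6080*√2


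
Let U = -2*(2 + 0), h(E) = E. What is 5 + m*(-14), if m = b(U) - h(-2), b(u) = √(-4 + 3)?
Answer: -23 - 14*I ≈ -23.0 - 14.0*I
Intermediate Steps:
U = -4 (U = -2*2 = -4)
b(u) = I (b(u) = √(-1) = I)
m = 2 + I (m = I - 1*(-2) = I + 2 = 2 + I ≈ 2.0 + 1.0*I)
5 + m*(-14) = 5 + (2 + I)*(-14) = 5 + (-28 - 14*I) = -23 - 14*I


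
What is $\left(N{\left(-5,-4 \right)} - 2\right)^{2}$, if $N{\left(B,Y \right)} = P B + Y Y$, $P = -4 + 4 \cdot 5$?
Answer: $4356$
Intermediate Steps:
$P = 16$ ($P = -4 + 20 = 16$)
$N{\left(B,Y \right)} = Y^{2} + 16 B$ ($N{\left(B,Y \right)} = 16 B + Y Y = 16 B + Y^{2} = Y^{2} + 16 B$)
$\left(N{\left(-5,-4 \right)} - 2\right)^{2} = \left(\left(\left(-4\right)^{2} + 16 \left(-5\right)\right) - 2\right)^{2} = \left(\left(16 - 80\right) - 2\right)^{2} = \left(-64 - 2\right)^{2} = \left(-66\right)^{2} = 4356$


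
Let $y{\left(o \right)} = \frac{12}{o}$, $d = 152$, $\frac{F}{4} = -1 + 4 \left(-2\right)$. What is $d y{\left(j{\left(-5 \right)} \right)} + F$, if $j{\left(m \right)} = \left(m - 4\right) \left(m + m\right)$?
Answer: $- \frac{236}{15} \approx -15.733$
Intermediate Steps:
$F = -36$ ($F = 4 \left(-1 + 4 \left(-2\right)\right) = 4 \left(-1 - 8\right) = 4 \left(-9\right) = -36$)
$j{\left(m \right)} = 2 m \left(-4 + m\right)$ ($j{\left(m \right)} = \left(-4 + m\right) 2 m = 2 m \left(-4 + m\right)$)
$d y{\left(j{\left(-5 \right)} \right)} + F = 152 \frac{12}{2 \left(-5\right) \left(-4 - 5\right)} - 36 = 152 \frac{12}{2 \left(-5\right) \left(-9\right)} - 36 = 152 \cdot \frac{12}{90} - 36 = 152 \cdot 12 \cdot \frac{1}{90} - 36 = 152 \cdot \frac{2}{15} - 36 = \frac{304}{15} - 36 = - \frac{236}{15}$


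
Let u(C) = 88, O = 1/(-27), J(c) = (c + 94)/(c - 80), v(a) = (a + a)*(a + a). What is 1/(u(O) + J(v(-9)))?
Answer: 122/10945 ≈ 0.011147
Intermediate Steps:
v(a) = 4*a² (v(a) = (2*a)*(2*a) = 4*a²)
J(c) = (94 + c)/(-80 + c)
O = -1/27 ≈ -0.037037
1/(u(O) + J(v(-9))) = 1/(88 + (94 + 4*(-9)²)/(-80 + 4*(-9)²)) = 1/(88 + (94 + 4*81)/(-80 + 4*81)) = 1/(88 + (94 + 324)/(-80 + 324)) = 1/(88 + 418/244) = 1/(88 + (1/244)*418) = 1/(88 + 209/122) = 1/(10945/122) = 122/10945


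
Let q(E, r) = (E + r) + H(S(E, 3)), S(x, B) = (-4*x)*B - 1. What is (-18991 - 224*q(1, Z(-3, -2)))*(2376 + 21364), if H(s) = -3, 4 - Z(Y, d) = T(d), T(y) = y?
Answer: -472117380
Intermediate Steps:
S(x, B) = -1 - 4*B*x (S(x, B) = -4*B*x - 1 = -1 - 4*B*x)
Z(Y, d) = 4 - d
q(E, r) = -3 + E + r (q(E, r) = (E + r) - 3 = -3 + E + r)
(-18991 - 224*q(1, Z(-3, -2)))*(2376 + 21364) = (-18991 - 224*(-3 + 1 + (4 - 1*(-2))))*(2376 + 21364) = (-18991 - 224*(-3 + 1 + (4 + 2)))*23740 = (-18991 - 224*(-3 + 1 + 6))*23740 = (-18991 - 224*4)*23740 = (-18991 - 896)*23740 = -19887*23740 = -472117380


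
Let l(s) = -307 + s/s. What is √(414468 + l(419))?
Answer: 3*√46018 ≈ 643.55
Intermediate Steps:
l(s) = -306 (l(s) = -307 + 1 = -306)
√(414468 + l(419)) = √(414468 - 306) = √414162 = 3*√46018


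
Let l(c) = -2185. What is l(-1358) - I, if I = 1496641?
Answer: -1498826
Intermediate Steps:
l(-1358) - I = -2185 - 1*1496641 = -2185 - 1496641 = -1498826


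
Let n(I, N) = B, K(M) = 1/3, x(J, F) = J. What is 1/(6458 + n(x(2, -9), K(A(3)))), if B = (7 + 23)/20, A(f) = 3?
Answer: 2/12919 ≈ 0.00015481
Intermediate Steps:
K(M) = ⅓
B = 3/2 (B = 30*(1/20) = 3/2 ≈ 1.5000)
n(I, N) = 3/2
1/(6458 + n(x(2, -9), K(A(3)))) = 1/(6458 + 3/2) = 1/(12919/2) = 2/12919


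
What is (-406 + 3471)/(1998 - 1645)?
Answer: 3065/353 ≈ 8.6827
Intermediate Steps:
(-406 + 3471)/(1998 - 1645) = 3065/353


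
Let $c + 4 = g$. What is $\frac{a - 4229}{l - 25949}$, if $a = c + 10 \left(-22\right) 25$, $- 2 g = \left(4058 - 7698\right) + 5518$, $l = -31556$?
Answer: $\frac{10672}{57505} \approx 0.18558$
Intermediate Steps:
$g = -939$ ($g = - \frac{\left(4058 - 7698\right) + 5518}{2} = - \frac{-3640 + 5518}{2} = \left(- \frac{1}{2}\right) 1878 = -939$)
$c = -943$ ($c = -4 - 939 = -943$)
$a = -6443$ ($a = -943 + 10 \left(-22\right) 25 = -943 - 5500 = -6443$)
$\frac{a - 4229}{l - 25949} = \frac{-6443 - 4229}{-31556 - 25949} = - \frac{10672}{-57505} = \left(-10672\right) \left(- \frac{1}{57505}\right) = \frac{10672}{57505}$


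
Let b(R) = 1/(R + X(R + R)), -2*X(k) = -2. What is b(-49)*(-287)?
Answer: 287/48 ≈ 5.9792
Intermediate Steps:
X(k) = 1 (X(k) = -½*(-2) = 1)
b(R) = 1/(1 + R) (b(R) = 1/(R + 1) = 1/(1 + R))
b(-49)*(-287) = -287/(1 - 49) = -287/(-48) = -1/48*(-287) = 287/48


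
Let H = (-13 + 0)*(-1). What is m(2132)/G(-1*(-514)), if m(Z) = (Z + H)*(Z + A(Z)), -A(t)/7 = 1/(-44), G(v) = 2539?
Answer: 18293925/10156 ≈ 1801.3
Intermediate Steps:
H = 13 (H = -13*(-1) = 13)
A(t) = 7/44 (A(t) = -7/(-44) = -7*(-1/44) = 7/44)
m(Z) = (13 + Z)*(7/44 + Z) (m(Z) = (Z + 13)*(Z + 7/44) = (13 + Z)*(7/44 + Z))
m(2132)/G(-1*(-514)) = (91/44 + 2132² + (579/44)*2132)/2539 = (91/44 + 4545424 + 308607/11)*(1/2539) = (18293925/4)*(1/2539) = 18293925/10156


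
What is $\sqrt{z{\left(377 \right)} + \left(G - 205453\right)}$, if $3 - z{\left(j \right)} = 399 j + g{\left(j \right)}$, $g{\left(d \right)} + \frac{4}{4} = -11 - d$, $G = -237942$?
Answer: $i \sqrt{593426} \approx 770.34 i$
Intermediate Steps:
$g{\left(d \right)} = -12 - d$ ($g{\left(d \right)} = -1 - \left(11 + d\right) = -12 - d$)
$z{\left(j \right)} = 15 - 398 j$ ($z{\left(j \right)} = 3 - \left(399 j - \left(12 + j\right)\right) = 3 - \left(-12 + 398 j\right) = 15 - 398 j$)
$\sqrt{z{\left(377 \right)} + \left(G - 205453\right)} = \sqrt{\left(15 - 150046\right) - 443395} = \sqrt{-150031 - 443395} = \sqrt{-593426} = i \sqrt{593426}$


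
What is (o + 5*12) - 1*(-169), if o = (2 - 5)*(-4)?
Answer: 241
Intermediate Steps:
o = 12 (o = -3*(-4) = 12)
(o + 5*12) - 1*(-169) = (12 + 5*12) - 1*(-169) = (12 + 60) + 169 = 72 + 169 = 241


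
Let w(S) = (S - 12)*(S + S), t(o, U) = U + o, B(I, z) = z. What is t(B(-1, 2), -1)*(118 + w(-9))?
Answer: 496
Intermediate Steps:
w(S) = 2*S*(-12 + S) (w(S) = (-12 + S)*(2*S) = 2*S*(-12 + S))
t(B(-1, 2), -1)*(118 + w(-9)) = (-1 + 2)*(118 + 2*(-9)*(-12 - 9)) = 1*(118 + 2*(-9)*(-21)) = 1*(118 + 378) = 1*496 = 496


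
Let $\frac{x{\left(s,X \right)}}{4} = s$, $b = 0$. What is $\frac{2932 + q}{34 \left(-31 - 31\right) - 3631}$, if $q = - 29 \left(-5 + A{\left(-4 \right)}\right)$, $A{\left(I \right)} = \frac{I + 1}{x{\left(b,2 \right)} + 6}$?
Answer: $- \frac{2061}{3826} \approx -0.53868$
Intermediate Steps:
$x{\left(s,X \right)} = 4 s$
$A{\left(I \right)} = \frac{1}{6} + \frac{I}{6}$ ($A{\left(I \right)} = \frac{I + 1}{4 \cdot 0 + 6} = \frac{1 + I}{0 + 6} = \frac{1 + I}{6} = \left(1 + I\right) \frac{1}{6} = \frac{1}{6} + \frac{I}{6}$)
$q = \frac{319}{2}$ ($q = - 29 \left(-5 + \left(\frac{1}{6} + \frac{1}{6} \left(-4\right)\right)\right) = - 29 \left(-5 + \left(\frac{1}{6} - \frac{2}{3}\right)\right) = - 29 \left(-5 - \frac{1}{2}\right) = \left(-29\right) \left(- \frac{11}{2}\right) = \frac{319}{2} \approx 159.5$)
$\frac{2932 + q}{34 \left(-31 - 31\right) - 3631} = \frac{2932 + \frac{319}{2}}{34 \left(-31 - 31\right) - 3631} = \frac{6183}{2 \left(34 \left(-62\right) - 3631\right)} = \frac{6183}{2 \left(-2108 - 3631\right)} = \frac{6183}{2 \left(-5739\right)} = \frac{6183}{2} \left(- \frac{1}{5739}\right) = - \frac{2061}{3826}$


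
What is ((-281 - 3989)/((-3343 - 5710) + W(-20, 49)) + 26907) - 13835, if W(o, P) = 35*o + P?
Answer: 63427479/4852 ≈ 13072.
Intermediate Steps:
W(o, P) = P + 35*o
((-281 - 3989)/((-3343 - 5710) + W(-20, 49)) + 26907) - 13835 = ((-281 - 3989)/((-3343 - 5710) + (49 + 35*(-20))) + 26907) - 13835 = (-4270/(-9053 + (49 - 700)) + 26907) - 13835 = (-4270/(-9053 - 651) + 26907) - 13835 = (-4270/(-9704) + 26907) - 13835 = (-4270*(-1/9704) + 26907) - 13835 = (2135/4852 + 26907) - 13835 = 130554899/4852 - 13835 = 63427479/4852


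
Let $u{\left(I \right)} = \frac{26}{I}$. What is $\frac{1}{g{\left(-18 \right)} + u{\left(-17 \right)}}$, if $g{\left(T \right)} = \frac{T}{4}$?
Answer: $- \frac{34}{205} \approx -0.16585$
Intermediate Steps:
$g{\left(T \right)} = \frac{T}{4}$
$\frac{1}{g{\left(-18 \right)} + u{\left(-17 \right)}} = \frac{1}{\frac{1}{4} \left(-18\right) + \frac{26}{-17}} = \frac{1}{- \frac{9}{2} + 26 \left(- \frac{1}{17}\right)} = \frac{1}{- \frac{9}{2} - \frac{26}{17}} = \frac{1}{- \frac{205}{34}} = - \frac{34}{205}$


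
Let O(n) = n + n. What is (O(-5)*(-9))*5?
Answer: 450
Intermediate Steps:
O(n) = 2*n
(O(-5)*(-9))*5 = ((2*(-5))*(-9))*5 = -10*(-9)*5 = 90*5 = 450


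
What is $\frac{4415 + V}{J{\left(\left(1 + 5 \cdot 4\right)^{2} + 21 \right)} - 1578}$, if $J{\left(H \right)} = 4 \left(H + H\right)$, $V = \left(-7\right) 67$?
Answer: $\frac{1973}{1059} \approx 1.8631$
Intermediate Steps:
$V = -469$
$J{\left(H \right)} = 8 H$ ($J{\left(H \right)} = 4 \cdot 2 H = 8 H$)
$\frac{4415 + V}{J{\left(\left(1 + 5 \cdot 4\right)^{2} + 21 \right)} - 1578} = \frac{4415 - 469}{8 \left(\left(1 + 5 \cdot 4\right)^{2} + 21\right) - 1578} = \frac{3946}{8 \left(\left(1 + 20\right)^{2} + 21\right) - 1578} = \frac{3946}{8 \left(21^{2} + 21\right) - 1578} = \frac{3946}{8 \left(441 + 21\right) - 1578} = \frac{3946}{8 \cdot 462 - 1578} = \frac{3946}{3696 - 1578} = \frac{3946}{2118} = 3946 \cdot \frac{1}{2118} = \frac{1973}{1059}$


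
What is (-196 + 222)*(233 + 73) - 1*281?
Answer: 7675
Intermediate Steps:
(-196 + 222)*(233 + 73) - 1*281 = 26*306 - 281 = 7956 - 281 = 7675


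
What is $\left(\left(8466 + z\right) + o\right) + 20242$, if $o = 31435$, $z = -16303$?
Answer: $43840$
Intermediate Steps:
$\left(\left(8466 + z\right) + o\right) + 20242 = \left(\left(8466 - 16303\right) + 31435\right) + 20242 = \left(-7837 + 31435\right) + 20242 = 23598 + 20242 = 43840$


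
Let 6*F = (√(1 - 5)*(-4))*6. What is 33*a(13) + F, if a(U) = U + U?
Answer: 858 - 8*I ≈ 858.0 - 8.0*I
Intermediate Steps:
a(U) = 2*U
F = -8*I (F = ((√(1 - 5)*(-4))*6)/6 = ((√(-4)*(-4))*6)/6 = (((2*I)*(-4))*6)/6 = (-8*I*6)/6 = (-48*I)/6 = -8*I ≈ -8.0*I)
33*a(13) + F = 33*(2*13) - 8*I = 33*26 - 8*I = 858 - 8*I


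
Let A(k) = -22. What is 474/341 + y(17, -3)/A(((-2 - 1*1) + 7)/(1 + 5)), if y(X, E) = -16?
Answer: 722/341 ≈ 2.1173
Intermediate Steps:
474/341 + y(17, -3)/A(((-2 - 1*1) + 7)/(1 + 5)) = 474/341 - 16/(-22) = 474*(1/341) - 16*(-1/22) = 474/341 + 8/11 = 722/341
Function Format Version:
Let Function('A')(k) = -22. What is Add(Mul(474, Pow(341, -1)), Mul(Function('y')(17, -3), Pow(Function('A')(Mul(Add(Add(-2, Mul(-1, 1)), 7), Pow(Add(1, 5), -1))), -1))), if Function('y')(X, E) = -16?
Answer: Rational(722, 341) ≈ 2.1173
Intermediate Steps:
Add(Mul(474, Pow(341, -1)), Mul(Function('y')(17, -3), Pow(Function('A')(Mul(Add(Add(-2, Mul(-1, 1)), 7), Pow(Add(1, 5), -1))), -1))) = Add(Mul(474, Pow(341, -1)), Mul(-16, Pow(-22, -1))) = Add(Mul(474, Rational(1, 341)), Mul(-16, Rational(-1, 22))) = Add(Rational(474, 341), Rational(8, 11)) = Rational(722, 341)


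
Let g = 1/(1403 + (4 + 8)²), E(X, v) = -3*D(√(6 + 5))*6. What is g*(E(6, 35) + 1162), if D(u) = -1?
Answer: 1180/1547 ≈ 0.76277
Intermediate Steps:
E(X, v) = 18 (E(X, v) = -3*(-1)*6 = 3*6 = 18)
g = 1/1547 (g = 1/(1403 + 12²) = 1/(1403 + 144) = 1/1547 ≈ 0.00064641)
g*(E(6, 35) + 1162) = (18 + 1162)/1547 = (1/1547)*1180 = 1180/1547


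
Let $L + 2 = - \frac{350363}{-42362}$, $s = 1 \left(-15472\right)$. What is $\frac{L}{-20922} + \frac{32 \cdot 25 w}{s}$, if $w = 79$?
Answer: $- \frac{318284821883}{77913630708} \approx -4.0851$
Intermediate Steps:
$s = -15472$
$L = \frac{265639}{42362}$ ($L = -2 - \frac{350363}{-42362} = -2 - - \frac{350363}{42362} = -2 + \frac{350363}{42362} = \frac{265639}{42362} \approx 6.2707$)
$\frac{L}{-20922} + \frac{32 \cdot 25 w}{s} = \frac{265639}{42362 \left(-20922\right)} + \frac{32 \cdot 25 \cdot 79}{-15472} = \frac{265639}{42362} \left(- \frac{1}{20922}\right) + 800 \cdot 79 \left(- \frac{1}{15472}\right) = - \frac{24149}{80572524} + 63200 \left(- \frac{1}{15472}\right) = - \frac{24149}{80572524} - \frac{3950}{967} = - \frac{318284821883}{77913630708}$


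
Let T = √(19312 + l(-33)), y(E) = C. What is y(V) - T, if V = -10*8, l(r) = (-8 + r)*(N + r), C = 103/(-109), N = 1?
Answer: -103/109 - 4*√1289 ≈ -144.56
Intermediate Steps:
C = -103/109 (C = 103*(-1/109) = -103/109 ≈ -0.94495)
l(r) = (1 + r)*(-8 + r) (l(r) = (-8 + r)*(1 + r) = (1 + r)*(-8 + r))
V = -80
y(E) = -103/109
T = 4*√1289 (T = √(19312 + (-8 + (-33)² - 7*(-33))) = √(19312 + (-8 + 1089 + 231)) = √(19312 + 1312) = √20624 = 4*√1289 ≈ 143.61)
y(V) - T = -103/109 - 4*√1289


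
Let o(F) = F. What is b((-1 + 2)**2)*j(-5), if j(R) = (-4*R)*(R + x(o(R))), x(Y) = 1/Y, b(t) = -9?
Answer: 936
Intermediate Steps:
x(Y) = 1/Y
j(R) = -4*R*(R + 1/R) (j(R) = (-4*R)*(R + 1/R) = -4*R*(R + 1/R))
b((-1 + 2)**2)*j(-5) = -9*(-4 - 4*(-5)**2) = -9*(-4 - 4*25) = -9*(-4 - 100) = -9*(-104) = 936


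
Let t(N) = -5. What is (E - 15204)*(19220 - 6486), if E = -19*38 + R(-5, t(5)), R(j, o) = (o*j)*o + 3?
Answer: -204355232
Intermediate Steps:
R(j, o) = 3 + j*o² (R(j, o) = (j*o)*o + 3 = j*o² + 3 = 3 + j*o²)
E = -844 (E = -19*38 + (3 - 5*(-5)²) = -722 + (3 - 5*25) = -722 + (3 - 125) = -722 - 122 = -844)
(E - 15204)*(19220 - 6486) = (-844 - 15204)*(19220 - 6486) = -16048*12734 = -204355232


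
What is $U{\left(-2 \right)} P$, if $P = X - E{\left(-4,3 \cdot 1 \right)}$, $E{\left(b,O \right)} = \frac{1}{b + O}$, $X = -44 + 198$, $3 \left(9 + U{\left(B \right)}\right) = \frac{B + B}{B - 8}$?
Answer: $- \frac{4123}{3} \approx -1374.3$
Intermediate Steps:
$U{\left(B \right)} = -9 + \frac{2 B}{3 \left(-8 + B\right)}$ ($U{\left(B \right)} = -9 + \frac{\left(B + B\right) \frac{1}{B - 8}}{3} = -9 + \frac{2 B \frac{1}{-8 + B}}{3} = -9 + \frac{2 B}{3 \left(-8 + B\right)}$)
$X = 154$
$E{\left(b,O \right)} = \frac{1}{O + b}$
$P = 155$ ($P = 154 - \frac{1}{3 \cdot 1 - 4} = 154 - \frac{1}{3 - 4} = 154 - \frac{1}{-1} = 154 - -1 = 154 + 1 = 155$)
$U{\left(-2 \right)} P = \frac{216 - -50}{3 \left(-8 - 2\right)} 155 = \frac{216 + 50}{3 \left(-10\right)} 155 = \frac{1}{3} \left(- \frac{1}{10}\right) 266 \cdot 155 = \left(- \frac{133}{15}\right) 155 = - \frac{4123}{3}$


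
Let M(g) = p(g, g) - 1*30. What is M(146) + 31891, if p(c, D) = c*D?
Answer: 53177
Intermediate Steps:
p(c, D) = D*c
M(g) = -30 + g² (M(g) = g*g - 1*30 = g² - 30 = -30 + g²)
M(146) + 31891 = (-30 + 146²) + 31891 = (-30 + 21316) + 31891 = 21286 + 31891 = 53177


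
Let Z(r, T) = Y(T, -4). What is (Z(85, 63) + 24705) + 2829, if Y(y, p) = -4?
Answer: 27530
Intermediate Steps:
Z(r, T) = -4
(Z(85, 63) + 24705) + 2829 = (-4 + 24705) + 2829 = 24701 + 2829 = 27530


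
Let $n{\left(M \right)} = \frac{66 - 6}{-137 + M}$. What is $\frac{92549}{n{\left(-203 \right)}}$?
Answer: $- \frac{1573333}{3} \approx -5.2444 \cdot 10^{5}$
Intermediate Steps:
$n{\left(M \right)} = \frac{60}{-137 + M}$
$\frac{92549}{n{\left(-203 \right)}} = \frac{92549}{60 \frac{1}{-137 - 203}} = \frac{92549}{60 \frac{1}{-340}} = \frac{92549}{60 \left(- \frac{1}{340}\right)} = \frac{92549}{- \frac{3}{17}} = 92549 \left(- \frac{17}{3}\right) = - \frac{1573333}{3}$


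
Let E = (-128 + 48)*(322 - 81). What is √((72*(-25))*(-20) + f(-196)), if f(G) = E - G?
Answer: 2*√4229 ≈ 130.06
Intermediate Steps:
E = -19280 (E = -80*241 = -19280)
f(G) = -19280 - G
√((72*(-25))*(-20) + f(-196)) = √((72*(-25))*(-20) + (-19280 - 1*(-196))) = √(-1800*(-20) + (-19280 + 196)) = √(36000 - 19084) = √16916 = 2*√4229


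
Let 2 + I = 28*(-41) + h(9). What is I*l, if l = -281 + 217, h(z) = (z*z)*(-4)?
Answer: 94336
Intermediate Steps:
h(z) = -4*z² (h(z) = z²*(-4) = -4*z²)
I = -1474 (I = -2 + (28*(-41) - 4*9²) = -2 + (-1148 - 4*81) = -2 + (-1148 - 324) = -2 - 1472 = -1474)
l = -64
I*l = -1474*(-64) = 94336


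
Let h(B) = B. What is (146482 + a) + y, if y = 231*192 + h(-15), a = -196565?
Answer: -5746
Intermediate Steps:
y = 44337 (y = 231*192 - 15 = 44352 - 15 = 44337)
(146482 + a) + y = (146482 - 196565) + 44337 = -50083 + 44337 = -5746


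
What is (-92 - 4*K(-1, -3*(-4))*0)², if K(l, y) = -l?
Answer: 8464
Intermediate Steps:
(-92 - 4*K(-1, -3*(-4))*0)² = (-92 - (-4)*(-1)*0)² = (-92 - 4*1*0)² = (-92 - 4*0)² = (-92 + 0)² = (-92)² = 8464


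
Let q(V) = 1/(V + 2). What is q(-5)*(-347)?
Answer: 347/3 ≈ 115.67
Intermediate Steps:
q(V) = 1/(2 + V)
q(-5)*(-347) = -347/(2 - 5) = -347/(-3) = -1/3*(-347) = 347/3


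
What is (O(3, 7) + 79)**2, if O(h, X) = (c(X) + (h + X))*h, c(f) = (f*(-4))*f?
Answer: 229441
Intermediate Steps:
c(f) = -4*f**2 (c(f) = (-4*f)*f = -4*f**2)
O(h, X) = h*(X + h - 4*X**2) (O(h, X) = (-4*X**2 + (h + X))*h = (-4*X**2 + (X + h))*h = (X + h - 4*X**2)*h = h*(X + h - 4*X**2))
(O(3, 7) + 79)**2 = (3*(7 + 3 - 4*7**2) + 79)**2 = (3*(7 + 3 - 4*49) + 79)**2 = (3*(7 + 3 - 196) + 79)**2 = (3*(-186) + 79)**2 = (-558 + 79)**2 = (-479)**2 = 229441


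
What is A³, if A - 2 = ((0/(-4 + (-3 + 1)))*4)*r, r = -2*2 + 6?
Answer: 8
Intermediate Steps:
r = 2 (r = -4 + 6 = 2)
A = 2 (A = 2 + ((0/(-4 + (-3 + 1)))*4)*2 = 2 + ((0/(-4 - 2))*4)*2 = 2 + ((0/(-6))*4)*2 = 2 + ((0*(-⅙))*4)*2 = 2 + (0*4)*2 = 2 + 0*2 = 2 + 0 = 2)
A³ = 2³ = 8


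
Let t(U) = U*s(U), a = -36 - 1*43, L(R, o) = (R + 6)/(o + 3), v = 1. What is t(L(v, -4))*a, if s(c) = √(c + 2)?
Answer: 553*I*√5 ≈ 1236.5*I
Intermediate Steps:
L(R, o) = (6 + R)/(3 + o)
a = -79 (a = -36 - 43 = -79)
s(c) = √(2 + c)
t(U) = U*√(2 + U)
t(L(v, -4))*a = (((6 + 1)/(3 - 4))*√(2 + (6 + 1)/(3 - 4)))*(-79) = ((7/(-1))*√(2 + 7/(-1)))*(-79) = ((-1*7)*√(2 - 1*7))*(-79) = -7*√(2 - 7)*(-79) = -7*I*√5*(-79) = 553*I*√5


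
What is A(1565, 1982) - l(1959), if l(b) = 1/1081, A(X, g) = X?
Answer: 1691764/1081 ≈ 1565.0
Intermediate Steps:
l(b) = 1/1081
A(1565, 1982) - l(1959) = 1565 - 1*1/1081 = 1565 - 1/1081 = 1691764/1081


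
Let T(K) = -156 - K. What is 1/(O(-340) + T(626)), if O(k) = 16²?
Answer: -1/526 ≈ -0.0019011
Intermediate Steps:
O(k) = 256
1/(O(-340) + T(626)) = 1/(256 + (-156 - 1*626)) = 1/(256 + (-156 - 626)) = 1/(256 - 782) = 1/(-526) = -1/526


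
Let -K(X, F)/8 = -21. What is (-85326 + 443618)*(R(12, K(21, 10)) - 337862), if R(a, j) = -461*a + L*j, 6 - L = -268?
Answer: -106542425704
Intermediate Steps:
L = 274 (L = 6 - 1*(-268) = 6 + 268 = 274)
K(X, F) = 168 (K(X, F) = -8*(-21) = 168)
R(a, j) = -461*a + 274*j
(-85326 + 443618)*(R(12, K(21, 10)) - 337862) = (-85326 + 443618)*((-461*12 + 274*168) - 337862) = 358292*((-5532 + 46032) - 337862) = 358292*(40500 - 337862) = 358292*(-297362) = -106542425704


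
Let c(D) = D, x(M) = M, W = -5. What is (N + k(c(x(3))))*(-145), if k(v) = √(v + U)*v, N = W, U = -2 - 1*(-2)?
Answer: 725 - 435*√3 ≈ -28.442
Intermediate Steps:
U = 0 (U = -2 + 2 = 0)
N = -5
k(v) = v^(3/2) (k(v) = √(v + 0)*v = √v*v = v^(3/2))
(N + k(c(x(3))))*(-145) = (-5 + 3^(3/2))*(-145) = (-5 + 3*√3)*(-145) = 725 - 435*√3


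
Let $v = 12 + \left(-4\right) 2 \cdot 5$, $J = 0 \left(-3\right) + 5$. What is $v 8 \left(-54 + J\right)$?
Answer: $10976$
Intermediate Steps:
$J = 5$ ($J = 0 + 5 = 5$)
$v = -28$ ($v = 12 - 40 = -28$)
$v 8 \left(-54 + J\right) = - 28 \cdot 8 \left(-54 + 5\right) = - 28 \cdot 8 \left(-49\right) = \left(-28\right) \left(-392\right) = 10976$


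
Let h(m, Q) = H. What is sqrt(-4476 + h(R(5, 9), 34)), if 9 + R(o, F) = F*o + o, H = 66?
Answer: 21*I*sqrt(10) ≈ 66.408*I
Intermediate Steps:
R(o, F) = -9 + o + F*o (R(o, F) = -9 + (F*o + o) = -9 + (o + F*o) = -9 + o + F*o)
h(m, Q) = 66
sqrt(-4476 + h(R(5, 9), 34)) = sqrt(-4476 + 66) = sqrt(-4410) = 21*I*sqrt(10)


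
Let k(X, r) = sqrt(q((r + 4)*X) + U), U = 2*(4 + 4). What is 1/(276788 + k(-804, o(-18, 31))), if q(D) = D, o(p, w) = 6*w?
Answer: 69197/19152937422 - I*sqrt(38186)/38305874844 ≈ 3.6129e-6 - 5.1014e-9*I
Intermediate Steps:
U = 16 (U = 2*8 = 16)
k(X, r) = sqrt(16 + X*(4 + r)) (k(X, r) = sqrt((r + 4)*X + 16) = sqrt((4 + r)*X + 16) = sqrt(X*(4 + r) + 16) = sqrt(16 + X*(4 + r)))
1/(276788 + k(-804, o(-18, 31))) = 1/(276788 + sqrt(16 - 804*(4 + 6*31))) = 1/(276788 + sqrt(16 - 804*(4 + 186))) = 1/(276788 + sqrt(16 - 804*190)) = 1/(276788 + sqrt(16 - 152760)) = 1/(276788 + sqrt(-152744)) = 1/(276788 + 2*I*sqrt(38186))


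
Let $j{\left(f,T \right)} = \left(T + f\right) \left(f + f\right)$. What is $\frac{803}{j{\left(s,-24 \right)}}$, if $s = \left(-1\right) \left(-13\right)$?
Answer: $- \frac{73}{26} \approx -2.8077$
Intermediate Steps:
$s = 13$
$j{\left(f,T \right)} = 2 f \left(T + f\right)$ ($j{\left(f,T \right)} = \left(T + f\right) 2 f = 2 f \left(T + f\right)$)
$\frac{803}{j{\left(s,-24 \right)}} = \frac{803}{2 \cdot 13 \left(-24 + 13\right)} = \frac{803}{2 \cdot 13 \left(-11\right)} = \frac{803}{-286} = 803 \left(- \frac{1}{286}\right) = - \frac{73}{26}$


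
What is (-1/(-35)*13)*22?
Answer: 286/35 ≈ 8.1714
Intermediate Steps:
(-1/(-35)*13)*22 = (-1*(-1/35)*13)*22 = ((1/35)*13)*22 = (13/35)*22 = 286/35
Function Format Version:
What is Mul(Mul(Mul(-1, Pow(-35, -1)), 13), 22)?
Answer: Rational(286, 35) ≈ 8.1714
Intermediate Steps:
Mul(Mul(Mul(-1, Pow(-35, -1)), 13), 22) = Mul(Mul(Mul(-1, Rational(-1, 35)), 13), 22) = Mul(Mul(Rational(1, 35), 13), 22) = Mul(Rational(13, 35), 22) = Rational(286, 35)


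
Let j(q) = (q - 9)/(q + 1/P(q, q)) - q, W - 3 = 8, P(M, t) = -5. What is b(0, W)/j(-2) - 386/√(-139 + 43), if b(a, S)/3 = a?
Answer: 193*I*√6/12 ≈ 39.396*I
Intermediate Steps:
W = 11 (W = 3 + 8 = 11)
b(a, S) = 3*a
j(q) = -q + (-9 + q)/(-⅕ + q) (j(q) = (q - 9)/(q + 1/(-5)) - q = (-9 + q)/(q - ⅕) - q = (-9 + q)/(-⅕ + q) - q = -q + (-9 + q)/(-⅕ + q))
b(0, W)/j(-2) - 386/√(-139 + 43) = (3*0)/(((45 - 6*(-2) + 5*(-2)²)/(1 - 5*(-2)))) - 386/√(-139 + 43) = 0/(((45 + 12 + 5*4)/(1 + 10))) - 386*(-I*√6/24) = 0/(((45 + 12 + 20)/11)) - 386*(-I*√6/24) = 0/(((1/11)*77)) - (-193)*I*√6/12 = 0/7 + 193*I*√6/12 = 0*(⅐) + 193*I*√6/12 = 0 + 193*I*√6/12 = 193*I*√6/12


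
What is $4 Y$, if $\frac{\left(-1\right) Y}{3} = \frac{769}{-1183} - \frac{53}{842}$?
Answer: $\frac{4261182}{498043} \approx 8.5558$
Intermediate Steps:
$Y = \frac{2130591}{996086}$ ($Y = - 3 \left(\frac{769}{-1183} - \frac{53}{842}\right) = - 3 \left(769 \left(- \frac{1}{1183}\right) - \frac{53}{842}\right) = - 3 \left(- \frac{769}{1183} - \frac{53}{842}\right) = \left(-3\right) \left(- \frac{710197}{996086}\right) = \frac{2130591}{996086} \approx 2.139$)
$4 Y = 4 \cdot \frac{2130591}{996086} = \frac{4261182}{498043}$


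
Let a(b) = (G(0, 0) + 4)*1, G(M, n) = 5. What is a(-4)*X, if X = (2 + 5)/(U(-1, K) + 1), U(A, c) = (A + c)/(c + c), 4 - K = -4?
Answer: 1008/23 ≈ 43.826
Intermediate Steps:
K = 8 (K = 4 - 1*(-4) = 4 + 4 = 8)
a(b) = 9 (a(b) = (5 + 4)*1 = 9*1 = 9)
U(A, c) = (A + c)/(2*c) (U(A, c) = (A + c)/((2*c)) = (A + c)*(1/(2*c)) = (A + c)/(2*c))
X = 112/23 (X = (2 + 5)/((½)*(-1 + 8)/8 + 1) = 7/((½)*(⅛)*7 + 1) = 7/(7/16 + 1) = 7/(23/16) = 7*(16/23) = 112/23 ≈ 4.8696)
a(-4)*X = 9*(112/23) = 1008/23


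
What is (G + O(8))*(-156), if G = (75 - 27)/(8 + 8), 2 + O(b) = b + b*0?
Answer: -1404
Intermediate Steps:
O(b) = -2 + b (O(b) = -2 + (b + b*0) = -2 + (b + 0) = -2 + b)
G = 3 (G = 48/16 = 48*(1/16) = 3)
(G + O(8))*(-156) = (3 + (-2 + 8))*(-156) = (3 + 6)*(-156) = 9*(-156) = -1404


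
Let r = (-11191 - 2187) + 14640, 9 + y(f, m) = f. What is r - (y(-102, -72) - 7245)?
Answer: 8618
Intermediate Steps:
y(f, m) = -9 + f
r = 1262 (r = -13378 + 14640 = 1262)
r - (y(-102, -72) - 7245) = 1262 - ((-9 - 102) - 7245) = 1262 - (-111 - 7245) = 1262 - 1*(-7356) = 1262 + 7356 = 8618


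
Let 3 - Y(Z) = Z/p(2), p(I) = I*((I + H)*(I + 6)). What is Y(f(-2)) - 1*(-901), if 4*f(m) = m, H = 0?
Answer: 57857/64 ≈ 904.02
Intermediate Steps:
p(I) = I²*(6 + I) (p(I) = I*((I + 0)*(I + 6)) = I*(I*(6 + I)) = I²*(6 + I))
f(m) = m/4
Y(Z) = 3 - Z/32 (Y(Z) = 3 - Z/(2²*(6 + 2)) = 3 - Z/(4*8) = 3 - Z/32)
Y(f(-2)) - 1*(-901) = (3 - (-2)/128) - 1*(-901) = (3 - 1/32*(-½)) + 901 = (3 + 1/64) + 901 = 193/64 + 901 = 57857/64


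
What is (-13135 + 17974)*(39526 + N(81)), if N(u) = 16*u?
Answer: 197537658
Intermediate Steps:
(-13135 + 17974)*(39526 + N(81)) = (-13135 + 17974)*(39526 + 16*81) = 4839*(39526 + 1296) = 4839*40822 = 197537658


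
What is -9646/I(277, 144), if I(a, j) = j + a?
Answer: -9646/421 ≈ -22.912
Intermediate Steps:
I(a, j) = a + j
-9646/I(277, 144) = -9646/(277 + 144) = -9646/421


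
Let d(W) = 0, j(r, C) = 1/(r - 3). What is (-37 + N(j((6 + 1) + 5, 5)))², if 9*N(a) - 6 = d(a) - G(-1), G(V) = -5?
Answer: 103684/81 ≈ 1280.0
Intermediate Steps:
j(r, C) = 1/(-3 + r)
N(a) = 11/9 (N(a) = ⅔ + (0 - 1*(-5))/9 = ⅔ + (0 + 5)/9 = ⅔ + (⅑)*5 = ⅔ + 5/9 = 11/9)
(-37 + N(j((6 + 1) + 5, 5)))² = (-37 + 11/9)² = (-322/9)² = 103684/81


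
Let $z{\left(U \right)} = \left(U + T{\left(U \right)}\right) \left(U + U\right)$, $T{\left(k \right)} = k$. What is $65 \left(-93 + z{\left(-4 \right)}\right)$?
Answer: $-1885$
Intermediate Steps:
$z{\left(U \right)} = 4 U^{2}$ ($z{\left(U \right)} = \left(U + U\right) \left(U + U\right) = 2 U 2 U = 4 U^{2}$)
$65 \left(-93 + z{\left(-4 \right)}\right) = 65 \left(-93 + 4 \left(-4\right)^{2}\right) = 65 \left(-93 + 4 \cdot 16\right) = 65 \left(-93 + 64\right) = 65 \left(-29\right) = -1885$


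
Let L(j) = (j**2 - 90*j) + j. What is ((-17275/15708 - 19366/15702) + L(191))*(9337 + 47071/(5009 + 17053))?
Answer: 54996664927191412295/302307025944 ≈ 1.8192e+8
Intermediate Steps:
L(j) = j**2 - 89*j
((-17275/15708 - 19366/15702) + L(191))*(9337 + 47071/(5009 + 17053)) = ((-17275/15708 - 19366/15702) + 191*(-89 + 191))*(9337 + 47071/(5009 + 17053)) = ((-17275*1/15708 - 19366*1/15702) + 191*102)*(9337 + 47071/22062) = ((-17275/15708 - 9683/7851) + 19482)*(9337 + 47071*(1/22062)) = (-31969621/13702612 + 19482)*(9337 + 47071/22062) = (266922317363/13702612)*(206039965/22062) = 54996664927191412295/302307025944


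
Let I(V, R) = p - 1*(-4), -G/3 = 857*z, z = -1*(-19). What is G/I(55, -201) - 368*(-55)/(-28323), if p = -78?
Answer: 1382052467/2095902 ≈ 659.41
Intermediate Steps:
z = 19
G = -48849 (G = -2571*19 = -3*16283 = -48849)
I(V, R) = -74 (I(V, R) = -78 - 1*(-4) = -78 + 4 = -74)
G/I(55, -201) - 368*(-55)/(-28323) = -48849/(-74) - 368*(-55)/(-28323) = -48849*(-1/74) + 20240*(-1/28323) = 48849/74 - 20240/28323 = 1382052467/2095902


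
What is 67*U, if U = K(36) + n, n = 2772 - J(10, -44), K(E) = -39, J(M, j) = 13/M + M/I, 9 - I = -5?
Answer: 12808323/70 ≈ 1.8298e+5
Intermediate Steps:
I = 14 (I = 9 - 1*(-5) = 9 + 5 = 14)
J(M, j) = 13/M + M/14
n = 193899/70 (n = 2772 - (13/10 + (1/14)*10) = 2772 - (13*(⅒) + 5/7) = 2772 - (13/10 + 5/7) = 2772 - 1*141/70 = 2772 - 141/70 = 193899/70 ≈ 2770.0)
U = 191169/70 (U = -39 + 193899/70 = 191169/70 ≈ 2731.0)
67*U = 67*(191169/70) = 12808323/70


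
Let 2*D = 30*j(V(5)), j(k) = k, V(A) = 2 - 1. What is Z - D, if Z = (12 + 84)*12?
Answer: 1137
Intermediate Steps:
V(A) = 1
Z = 1152 (Z = 96*12 = 1152)
D = 15 (D = (30*1)/2 = (½)*30 = 15)
Z - D = 1152 - 1*15 = 1152 - 15 = 1137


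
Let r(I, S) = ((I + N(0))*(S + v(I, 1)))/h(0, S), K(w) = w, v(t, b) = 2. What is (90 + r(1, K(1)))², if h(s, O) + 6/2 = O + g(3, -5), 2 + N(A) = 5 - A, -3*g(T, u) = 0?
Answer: 7056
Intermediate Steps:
g(T, u) = 0 (g(T, u) = -⅓*0 = 0)
N(A) = 3 - A (N(A) = -2 + (5 - A) = 3 - A)
h(s, O) = -3 + O (h(s, O) = -3 + (O + 0) = -3 + O)
r(I, S) = (2 + S)*(3 + I)/(-3 + S) (r(I, S) = ((I + (3 - 1*0))*(S + 2))/(-3 + S) = ((I + (3 + 0))*(2 + S))/(-3 + S) = ((I + 3)*(2 + S))/(-3 + S) = ((3 + I)*(2 + S))/(-3 + S) = ((2 + S)*(3 + I))/(-3 + S) = (2 + S)*(3 + I)/(-3 + S))
(90 + r(1, K(1)))² = (90 + (6 + 2*1 + 3*1 + 1*1)/(-3 + 1))² = (90 + (6 + 2 + 3 + 1)/(-2))² = (90 - ½*12)² = (90 - 6)² = 84² = 7056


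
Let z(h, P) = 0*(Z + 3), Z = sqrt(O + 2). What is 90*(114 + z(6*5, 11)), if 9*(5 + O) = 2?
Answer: 10260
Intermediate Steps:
O = -43/9 (O = -5 + (1/9)*2 = -5 + 2/9 = -43/9 ≈ -4.7778)
Z = 5*I/3 (Z = sqrt(-43/9 + 2) = sqrt(-25/9) = 5*I/3 ≈ 1.6667*I)
z(h, P) = 0 (z(h, P) = 0*(5*I/3 + 3) = 0*(3 + 5*I/3) = 0)
90*(114 + z(6*5, 11)) = 90*(114 + 0) = 90*114 = 10260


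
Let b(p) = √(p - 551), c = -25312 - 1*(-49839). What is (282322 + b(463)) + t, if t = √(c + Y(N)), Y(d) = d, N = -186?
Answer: 282322 + √24341 + 2*I*√22 ≈ 2.8248e+5 + 9.3808*I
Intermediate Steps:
c = 24527 (c = -25312 + 49839 = 24527)
b(p) = √(-551 + p)
t = √24341 (t = √(24527 - 186) = √24341 ≈ 156.02)
(282322 + b(463)) + t = (282322 + √(-551 + 463)) + √24341 = (282322 + √(-88)) + √24341 = (282322 + 2*I*√22) + √24341 = 282322 + √24341 + 2*I*√22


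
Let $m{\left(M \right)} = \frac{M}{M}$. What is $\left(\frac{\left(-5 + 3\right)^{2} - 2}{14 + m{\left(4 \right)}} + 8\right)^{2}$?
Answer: $\frac{14884}{225} \approx 66.151$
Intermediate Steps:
$m{\left(M \right)} = 1$
$\left(\frac{\left(-5 + 3\right)^{2} - 2}{14 + m{\left(4 \right)}} + 8\right)^{2} = \left(\frac{\left(-5 + 3\right)^{2} - 2}{14 + 1} + 8\right)^{2} = \left(\frac{\left(-2\right)^{2} - 2}{15} + 8\right)^{2} = \left(\left(4 - 2\right) \frac{1}{15} + 8\right)^{2} = \left(2 \cdot \frac{1}{15} + 8\right)^{2} = \left(\frac{2}{15} + 8\right)^{2} = \left(\frac{122}{15}\right)^{2} = \frac{14884}{225}$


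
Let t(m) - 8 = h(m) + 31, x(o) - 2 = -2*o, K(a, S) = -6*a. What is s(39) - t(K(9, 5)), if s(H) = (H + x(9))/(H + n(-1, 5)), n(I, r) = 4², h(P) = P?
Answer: 848/55 ≈ 15.418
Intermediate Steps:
x(o) = 2 - 2*o
n(I, r) = 16
s(H) = (-16 + H)/(16 + H) (s(H) = (H + (2 - 2*9))/(H + 16) = (H + (2 - 18))/(16 + H) = (H - 16)/(16 + H) = (-16 + H)/(16 + H))
t(m) = 39 + m (t(m) = 8 + (m + 31) = 8 + (31 + m) = 39 + m)
s(39) - t(K(9, 5)) = (-16 + 39)/(16 + 39) - (39 - 6*9) = 23/55 - (39 - 54) = (1/55)*23 - 1*(-15) = 23/55 + 15 = 848/55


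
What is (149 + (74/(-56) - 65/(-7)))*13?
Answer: 57135/28 ≈ 2040.5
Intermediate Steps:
(149 + (74/(-56) - 65/(-7)))*13 = (149 + (74*(-1/56) - 65*(-⅐)))*13 = (149 + (-37/28 + 65/7))*13 = (149 + 223/28)*13 = (4395/28)*13 = 57135/28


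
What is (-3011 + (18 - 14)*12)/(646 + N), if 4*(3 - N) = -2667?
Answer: -11852/5263 ≈ -2.2519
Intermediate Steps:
N = 2679/4 (N = 3 - ¼*(-2667) = 3 + 2667/4 = 2679/4 ≈ 669.75)
(-3011 + (18 - 14)*12)/(646 + N) = (-3011 + (18 - 14)*12)/(646 + 2679/4) = (-3011 + 4*12)/(5263/4) = (-3011 + 48)*(4/5263) = -2963*4/5263 = -11852/5263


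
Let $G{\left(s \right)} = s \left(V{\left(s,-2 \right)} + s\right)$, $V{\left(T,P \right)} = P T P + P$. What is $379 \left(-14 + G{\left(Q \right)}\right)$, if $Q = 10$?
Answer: $176614$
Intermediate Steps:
$V{\left(T,P \right)} = P + T P^{2}$ ($V{\left(T,P \right)} = T P^{2} + P = P + T P^{2}$)
$G{\left(s \right)} = s \left(-2 + 5 s\right)$ ($G{\left(s \right)} = s \left(- 2 \left(1 - 2 s\right) + s\right) = s \left(\left(-2 + 4 s\right) + s\right) = s \left(-2 + 5 s\right)$)
$379 \left(-14 + G{\left(Q \right)}\right) = 379 \left(-14 + 10 \left(-2 + 5 \cdot 10\right)\right) = 379 \left(-14 + 10 \left(-2 + 50\right)\right) = 379 \left(-14 + 10 \cdot 48\right) = 379 \left(-14 + 480\right) = 379 \cdot 466 = 176614$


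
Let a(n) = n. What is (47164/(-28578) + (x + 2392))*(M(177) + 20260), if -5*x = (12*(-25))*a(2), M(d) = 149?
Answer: 244026235958/4763 ≈ 5.1234e+7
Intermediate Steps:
x = 120 (x = -12*(-25)*2/5 = -(-60)*2 = -1/5*(-600) = 120)
(47164/(-28578) + (x + 2392))*(M(177) + 20260) = (47164/(-28578) + (120 + 2392))*(149 + 20260) = (47164*(-1/28578) + 2512)*20409 = (-23582/14289 + 2512)*20409 = (35870386/14289)*20409 = 244026235958/4763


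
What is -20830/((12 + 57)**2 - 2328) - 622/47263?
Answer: -986001616/114990879 ≈ -8.5746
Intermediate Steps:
-20830/((12 + 57)**2 - 2328) - 622/47263 = -20830/(69**2 - 2328) - 622*1/47263 = -20830/(4761 - 2328) - 622/47263 = -20830/2433 - 622/47263 = -986001616/114990879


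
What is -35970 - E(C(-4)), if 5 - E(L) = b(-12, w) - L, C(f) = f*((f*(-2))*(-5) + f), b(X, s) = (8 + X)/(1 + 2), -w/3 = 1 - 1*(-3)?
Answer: -108457/3 ≈ -36152.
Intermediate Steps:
w = -12 (w = -3*(1 - 1*(-3)) = -3*(1 + 3) = -3*4 = -12)
b(X, s) = 8/3 + X/3 (b(X, s) = (8 + X)/3 = (8 + X)*(⅓) = 8/3 + X/3)
C(f) = 11*f² (C(f) = f*(-2*f*(-5) + f) = f*(10*f + f) = f*(11*f) = 11*f²)
E(L) = 19/3 + L (E(L) = 5 - ((8/3 + (⅓)*(-12)) - L) = 5 - ((8/3 - 4) - L) = 5 - (-4/3 - L) = 5 + (4/3 + L) = 19/3 + L)
-35970 - E(C(-4)) = -35970 - (19/3 + 11*(-4)²) = -35970 - (19/3 + 11*16) = -35970 - (19/3 + 176) = -35970 - 1*547/3 = -35970 - 547/3 = -108457/3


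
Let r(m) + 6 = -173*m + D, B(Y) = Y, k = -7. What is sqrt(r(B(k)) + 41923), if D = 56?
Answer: 4*sqrt(2699) ≈ 207.81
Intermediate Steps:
r(m) = 50 - 173*m (r(m) = -6 + (-173*m + 56) = -6 + (56 - 173*m) = 50 - 173*m)
sqrt(r(B(k)) + 41923) = sqrt((50 - 173*(-7)) + 41923) = sqrt((50 + 1211) + 41923) = sqrt(1261 + 41923) = sqrt(43184) = 4*sqrt(2699)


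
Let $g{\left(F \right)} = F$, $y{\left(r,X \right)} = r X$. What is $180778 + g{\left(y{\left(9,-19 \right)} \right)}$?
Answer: $180607$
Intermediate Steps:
$y{\left(r,X \right)} = X r$
$180778 + g{\left(y{\left(9,-19 \right)} \right)} = 180778 - 171 = 180607$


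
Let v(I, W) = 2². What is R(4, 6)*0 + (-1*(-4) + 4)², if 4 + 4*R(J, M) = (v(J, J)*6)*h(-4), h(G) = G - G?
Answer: 64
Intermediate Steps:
h(G) = 0
v(I, W) = 4
R(J, M) = -1 (R(J, M) = -1 + ((4*6)*0)/4 = -1 + (24*0)/4 = -1 + (¼)*0 = -1 + 0 = -1)
R(4, 6)*0 + (-1*(-4) + 4)² = -1*0 + (-1*(-4) + 4)² = 0 + (4 + 4)² = 0 + 8² = 0 + 64 = 64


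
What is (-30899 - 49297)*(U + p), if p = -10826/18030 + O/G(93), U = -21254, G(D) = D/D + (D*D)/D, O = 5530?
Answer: 240073516088392/141235 ≈ 1.6998e+9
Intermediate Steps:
G(D) = 1 + D (G(D) = 1 + D**2/D = 1 + D)
p = 24672064/423705 (p = -10826/18030 + 5530/(1 + 93) = -10826*1/18030 + 5530/94 = -5413/9015 + 5530*(1/94) = -5413/9015 + 2765/47 = 24672064/423705 ≈ 58.229)
(-30899 - 49297)*(U + p) = (-30899 - 49297)*(-21254 + 24672064/423705) = -80196*(-8980754006/423705) = 240073516088392/141235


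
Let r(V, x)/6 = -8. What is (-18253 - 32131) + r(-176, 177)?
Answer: -50432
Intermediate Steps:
r(V, x) = -48 (r(V, x) = 6*(-8) = -48)
(-18253 - 32131) + r(-176, 177) = (-18253 - 32131) - 48 = -50384 - 48 = -50432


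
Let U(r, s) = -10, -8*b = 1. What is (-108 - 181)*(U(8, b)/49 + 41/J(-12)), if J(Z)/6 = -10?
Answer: 754001/2940 ≈ 256.46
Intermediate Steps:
b = -⅛ (b = -⅛*1 = -⅛ ≈ -0.12500)
J(Z) = -60 (J(Z) = 6*(-10) = -60)
(-108 - 181)*(U(8, b)/49 + 41/J(-12)) = (-108 - 181)*(-10/49 + 41/(-60)) = -289*(-10*1/49 + 41*(-1/60)) = -289*(-10/49 - 41/60) = -289*(-2609/2940) = 754001/2940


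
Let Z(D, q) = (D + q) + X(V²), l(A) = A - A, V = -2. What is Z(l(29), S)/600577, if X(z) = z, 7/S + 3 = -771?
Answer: 3089/464846598 ≈ 6.6452e-6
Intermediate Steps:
S = -7/774 (S = 7/(-3 - 771) = 7/(-774) = 7*(-1/774) = -7/774 ≈ -0.0090439)
l(A) = 0
Z(D, q) = 4 + D + q (Z(D, q) = (D + q) + (-2)² = (D + q) + 4 = 4 + D + q)
Z(l(29), S)/600577 = (4 + 0 - 7/774)/600577 = (3089/774)*(1/600577) = 3089/464846598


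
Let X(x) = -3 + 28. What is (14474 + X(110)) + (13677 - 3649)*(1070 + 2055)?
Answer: 31351999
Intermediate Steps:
X(x) = 25
(14474 + X(110)) + (13677 - 3649)*(1070 + 2055) = (14474 + 25) + (13677 - 3649)*(1070 + 2055) = 14499 + 10028*3125 = 14499 + 31337500 = 31351999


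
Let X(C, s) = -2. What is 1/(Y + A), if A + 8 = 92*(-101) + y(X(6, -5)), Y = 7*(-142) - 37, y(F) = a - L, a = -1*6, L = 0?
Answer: -1/10337 ≈ -9.6740e-5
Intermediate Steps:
a = -6
y(F) = -6 (y(F) = -6 - 1*0 = -6 + 0 = -6)
Y = -1031 (Y = -994 - 37 = -1031)
A = -9306 (A = -8 + (92*(-101) - 6) = -8 + (-9292 - 6) = -8 - 9298 = -9306)
1/(Y + A) = 1/(-1031 - 9306) = 1/(-10337) = -1/10337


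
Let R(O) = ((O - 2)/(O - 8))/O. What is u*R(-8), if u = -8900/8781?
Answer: 11125/140496 ≈ 0.079184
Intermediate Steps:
R(O) = (-2 + O)/(O*(-8 + O)) (R(O) = ((-2 + O)/(-8 + O))/O = (-2 + O)/(O*(-8 + O)))
u = -8900/8781 (u = -8900*1/8781 = -8900/8781 ≈ -1.0136)
u*R(-8) = -8900*(-2 - 8)/(8781*(-8)*(-8 - 8)) = -(-2225)*(-10)/(17562*(-16)) = -(-2225)*(-1)*(-10)/(17562*16) = -8900/8781*(-5/64) = 11125/140496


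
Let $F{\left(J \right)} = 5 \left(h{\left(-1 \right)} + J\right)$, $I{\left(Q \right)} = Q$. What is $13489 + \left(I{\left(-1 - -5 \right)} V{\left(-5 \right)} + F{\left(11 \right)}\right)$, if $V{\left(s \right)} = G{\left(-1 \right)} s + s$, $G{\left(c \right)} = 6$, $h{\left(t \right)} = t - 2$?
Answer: $13389$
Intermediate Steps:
$h{\left(t \right)} = -2 + t$ ($h{\left(t \right)} = t - 2 = -2 + t$)
$F{\left(J \right)} = -15 + 5 J$ ($F{\left(J \right)} = 5 \left(\left(-2 - 1\right) + J\right) = 5 \left(-3 + J\right) = -15 + 5 J$)
$V{\left(s \right)} = 7 s$ ($V{\left(s \right)} = 6 s + s = 7 s$)
$13489 + \left(I{\left(-1 - -5 \right)} V{\left(-5 \right)} + F{\left(11 \right)}\right) = 13489 + \left(\left(-1 - -5\right) 7 \left(-5\right) + \left(-15 + 5 \cdot 11\right)\right) = 13489 + \left(\left(-1 + 5\right) \left(-35\right) + \left(-15 + 55\right)\right) = 13489 + \left(4 \left(-35\right) + 40\right) = 13489 + \left(-140 + 40\right) = 13489 - 100 = 13389$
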